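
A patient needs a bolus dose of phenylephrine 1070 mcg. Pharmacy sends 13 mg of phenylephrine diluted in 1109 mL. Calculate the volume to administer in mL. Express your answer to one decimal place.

91.3 mL

Concentration = 13 mg ÷ 1109 mL = 0.01172227 mg/mL = 11.72227 mcg/mL
Volume = 1070 mcg ÷ 11.72227 mcg/mL = 91.27923 mL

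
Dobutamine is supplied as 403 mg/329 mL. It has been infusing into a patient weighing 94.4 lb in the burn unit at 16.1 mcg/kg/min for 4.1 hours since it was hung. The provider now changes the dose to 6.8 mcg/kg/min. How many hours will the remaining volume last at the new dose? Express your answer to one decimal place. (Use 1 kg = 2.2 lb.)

Initial rate:
Weight = 94.4 lb ÷ 2.2 lb/kg = 42.90909 kg
Dose = 16.1 mcg/kg/min × 42.90909 kg = 690.8364 mcg/min
690.8364 mcg/min × 60 min/hr = 41450.18 mcg/hr
Concentration = 403 mg ÷ 329 mL = 1.224924 mg/mL = 1224.924 mcg/mL
Rate = 41450.18 mcg/hr ÷ 1224.924 mcg/mL = 33.83898 mL/hr
Volume infused so far = 33.83898 mL/hr × 4.1 hr = 138.7398 mL
Volume remaining = 329 − 138.7398 = 190.2602 mL
New rate:
Dose = 6.8 mcg/kg/min × 42.90909 kg = 291.7818 mcg/min
291.7818 mcg/min × 60 min/hr = 17506.91 mcg/hr
Rate = 17506.91 mcg/hr ÷ 1224.924 mcg/mL = 14.29224 mL/hr
Time remaining = 190.2602 mL ÷ 14.29224 mL/hr = 13.31213 hr

13.3 hours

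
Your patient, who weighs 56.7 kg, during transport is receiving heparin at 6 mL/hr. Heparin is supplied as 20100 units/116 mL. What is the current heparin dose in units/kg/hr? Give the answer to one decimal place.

18.3 units/kg/hr

Concentration = 20100 units ÷ 116 mL = 173.2759 units/mL
Drug rate = 6 mL/hr × 173.2759 units/mL = 1039.655 units/hr
1039.655 units/hr ÷ 56.7 kg = 18.33607 units/kg/hr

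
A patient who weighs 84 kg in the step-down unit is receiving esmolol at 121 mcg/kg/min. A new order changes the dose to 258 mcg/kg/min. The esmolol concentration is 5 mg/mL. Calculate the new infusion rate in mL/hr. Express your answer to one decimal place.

260.1 mL/hr

Dose = 258 mcg/kg/min × 84 kg = 21672 mcg/min
21672 mcg/min × 60 min/hr = 1300320 mcg/hr
Concentration = 5 mg/mL = 5000 mcg/mL
Rate = 1300320 mcg/hr ÷ 5000 mcg/mL = 260.064 mL/hr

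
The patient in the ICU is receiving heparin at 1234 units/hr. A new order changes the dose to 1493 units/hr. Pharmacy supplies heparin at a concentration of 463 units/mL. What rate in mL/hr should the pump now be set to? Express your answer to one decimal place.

Rate = 1493 units/hr ÷ 463 units/mL = 3.224622 mL/hr

3.2 mL/hr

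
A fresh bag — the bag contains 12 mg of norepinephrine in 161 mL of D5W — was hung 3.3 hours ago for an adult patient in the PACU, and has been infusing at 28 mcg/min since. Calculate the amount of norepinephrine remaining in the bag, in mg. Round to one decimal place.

28 mcg/min × 60 min/hr = 1680 mcg/hr
Concentration = 12 mg ÷ 161 mL = 0.07453416 mg/mL = 74.53416 mcg/mL
Rate = 1680 mcg/hr ÷ 74.53416 mcg/mL = 22.54 mL/hr
Volume infused = 22.54 mL/hr × 3.3 hr = 74.382 mL
Volume remaining = 161 − 74.382 = 86.618 mL
Drug remaining = 86.618 mL × 74.53416 mcg/mL = 6456 mcg = 6.456 mg

6.5 mg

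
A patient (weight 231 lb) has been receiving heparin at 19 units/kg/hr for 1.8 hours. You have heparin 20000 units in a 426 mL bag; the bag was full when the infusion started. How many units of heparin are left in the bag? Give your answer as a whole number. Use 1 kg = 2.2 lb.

16409 units

Weight = 231 lb ÷ 2.2 lb/kg = 105 kg
Dose = 19 units/kg/hr × 105 kg = 1995 units/hr
Concentration = 20000 units ÷ 426 mL = 46.94836 units/mL
Rate = 1995 units/hr ÷ 46.94836 units/mL = 42.4935 mL/hr
Volume infused = 42.4935 mL/hr × 1.8 hr = 76.4883 mL
Volume remaining = 426 − 76.4883 = 349.5117 mL
Drug remaining = 349.5117 mL × 46.94836 units/mL = 16409 units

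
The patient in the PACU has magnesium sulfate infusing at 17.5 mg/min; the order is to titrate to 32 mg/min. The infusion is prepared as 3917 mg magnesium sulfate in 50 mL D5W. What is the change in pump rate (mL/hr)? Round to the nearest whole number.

At the current dose:
17.5 mg/min × 60 min/hr = 1050 mg/hr
Concentration = 3917 mg ÷ 50 mL = 78.34 mg/mL
Rate = 1050 mg/hr ÷ 78.34 mg/mL = 13.40311 mL/hr
At the new dose:
32 mg/min × 60 min/hr = 1920 mg/hr
Rate = 1920 mg/hr ÷ 78.34 mg/mL = 24.50855 mL/hr
Change = 24.50855 − 13.40311 = 11.10544 mL/hr → 11.10544 mL/hr increase

11 mL/hr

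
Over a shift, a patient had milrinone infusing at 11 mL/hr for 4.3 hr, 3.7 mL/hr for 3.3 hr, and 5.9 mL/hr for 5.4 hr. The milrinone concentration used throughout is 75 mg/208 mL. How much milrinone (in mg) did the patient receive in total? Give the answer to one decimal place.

Concentration = 75 mg ÷ 208 mL = 0.3605769 mg/mL
Stage 1: 11 mL/hr × 4.3 hr = 47.3 mL → 47.3 mL × 0.3605769 mg/mL = 17.05529 mg
Stage 2: 3.7 mL/hr × 3.3 hr = 12.21 mL → 12.21 mL × 0.3605769 mg/mL = 4.402644 mg
Stage 3: 5.9 mL/hr × 5.4 hr = 31.86 mL → 31.86 mL × 0.3605769 mg/mL = 11.48798 mg
Total = 17.05529 + 4.402644 + 11.48798 = 32.94591 mg

32.9 mg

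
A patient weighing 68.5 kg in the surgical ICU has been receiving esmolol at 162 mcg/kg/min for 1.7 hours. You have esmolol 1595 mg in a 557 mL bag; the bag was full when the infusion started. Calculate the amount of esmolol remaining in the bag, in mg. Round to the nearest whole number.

Dose = 162 mcg/kg/min × 68.5 kg = 11097 mcg/min
11097 mcg/min × 60 min/hr = 665820 mcg/hr
Concentration = 1595 mg ÷ 557 mL = 2.863555 mg/mL = 2863.555 mcg/mL
Rate = 665820 mcg/hr ÷ 2863.555 mcg/mL = 232.5152 mL/hr
Volume infused = 232.5152 mL/hr × 1.7 hr = 395.2758 mL
Volume remaining = 557 − 395.2758 = 161.7242 mL
Drug remaining = 161.7242 mL × 2863.555 mcg/mL = 463106 mcg = 463.106 mg

463 mg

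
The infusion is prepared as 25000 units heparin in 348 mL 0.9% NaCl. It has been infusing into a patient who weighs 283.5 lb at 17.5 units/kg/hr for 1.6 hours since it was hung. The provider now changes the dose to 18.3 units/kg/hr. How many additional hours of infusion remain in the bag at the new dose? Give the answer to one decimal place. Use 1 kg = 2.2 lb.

Initial rate:
Weight = 283.5 lb ÷ 2.2 lb/kg = 128.8636 kg
Dose = 17.5 units/kg/hr × 128.8636 kg = 2255.114 units/hr
Concentration = 25000 units ÷ 348 mL = 71.83908 units/mL
Rate = 2255.114 units/hr ÷ 71.83908 units/mL = 31.39118 mL/hr
Volume infused so far = 31.39118 mL/hr × 1.6 hr = 50.22589 mL
Volume remaining = 348 − 50.22589 = 297.7741 mL
New rate:
Dose = 18.3 units/kg/hr × 128.8636 kg = 2358.205 units/hr
Rate = 2358.205 units/hr ÷ 71.83908 units/mL = 32.82621 mL/hr
Time remaining = 297.7741 mL ÷ 32.82621 mL/hr = 9.071231 hr

9.1 hours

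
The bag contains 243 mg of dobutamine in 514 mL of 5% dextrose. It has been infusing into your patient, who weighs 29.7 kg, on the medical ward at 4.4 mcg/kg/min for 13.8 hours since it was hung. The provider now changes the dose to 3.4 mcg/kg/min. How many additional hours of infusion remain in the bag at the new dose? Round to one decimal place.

Initial rate:
Dose = 4.4 mcg/kg/min × 29.7 kg = 130.68 mcg/min
130.68 mcg/min × 60 min/hr = 7840.8 mcg/hr
Concentration = 243 mg ÷ 514 mL = 0.4727626 mg/mL = 472.7626 mcg/mL
Rate = 7840.8 mcg/hr ÷ 472.7626 mcg/mL = 16.58507 mL/hr
Volume infused so far = 16.58507 mL/hr × 13.8 hr = 228.8739 mL
Volume remaining = 514 − 228.8739 = 285.1261 mL
New rate:
Dose = 3.4 mcg/kg/min × 29.7 kg = 100.98 mcg/min
100.98 mcg/min × 60 min/hr = 6058.8 mcg/hr
Rate = 6058.8 mcg/hr ÷ 472.7626 mcg/mL = 12.81573 mL/hr
Time remaining = 285.1261 mL ÷ 12.81573 mL/hr = 22.24813 hr

22.2 hours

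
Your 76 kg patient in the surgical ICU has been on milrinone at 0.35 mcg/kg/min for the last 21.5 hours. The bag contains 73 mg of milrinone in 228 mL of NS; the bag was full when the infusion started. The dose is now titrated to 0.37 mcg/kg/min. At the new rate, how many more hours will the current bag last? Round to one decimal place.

Initial rate:
Dose = 0.35 mcg/kg/min × 76 kg = 26.6 mcg/min
26.6 mcg/min × 60 min/hr = 1596 mcg/hr
Concentration = 73 mg ÷ 228 mL = 0.3201754 mg/mL = 320.1754 mcg/mL
Rate = 1596 mcg/hr ÷ 320.1754 mcg/mL = 4.984767 mL/hr
Volume infused so far = 4.984767 mL/hr × 21.5 hr = 107.1725 mL
Volume remaining = 228 − 107.1725 = 120.8275 mL
New rate:
Dose = 0.37 mcg/kg/min × 76 kg = 28.12 mcg/min
28.12 mcg/min × 60 min/hr = 1687.2 mcg/hr
Rate = 1687.2 mcg/hr ÷ 320.1754 mcg/mL = 5.269611 mL/hr
Time remaining = 120.8275 mL ÷ 5.269611 mL/hr = 22.92911 hr

22.9 hours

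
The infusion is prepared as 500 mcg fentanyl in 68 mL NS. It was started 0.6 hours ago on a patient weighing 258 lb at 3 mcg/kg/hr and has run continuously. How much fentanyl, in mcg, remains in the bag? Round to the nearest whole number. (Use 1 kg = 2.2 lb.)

Weight = 258 lb ÷ 2.2 lb/kg = 117.2727 kg
Dose = 3 mcg/kg/hr × 117.2727 kg = 351.8182 mcg/hr
Concentration = 500 mcg ÷ 68 mL = 7.352941 mcg/mL
Rate = 351.8182 mcg/hr ÷ 7.352941 mcg/mL = 47.84727 mL/hr
Volume infused = 47.84727 mL/hr × 0.6 hr = 28.70836 mL
Volume remaining = 68 − 28.70836 = 39.29164 mL
Drug remaining = 39.29164 mL × 7.352941 mcg/mL = 288.9091 mcg

289 mcg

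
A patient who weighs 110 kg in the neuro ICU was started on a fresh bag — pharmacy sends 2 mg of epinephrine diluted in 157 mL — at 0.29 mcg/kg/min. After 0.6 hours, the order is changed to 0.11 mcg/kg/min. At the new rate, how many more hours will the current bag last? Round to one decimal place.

Initial rate:
Dose = 0.29 mcg/kg/min × 110 kg = 31.9 mcg/min
31.9 mcg/min × 60 min/hr = 1914 mcg/hr
Concentration = 2 mg ÷ 157 mL = 0.01273885 mg/mL = 12.73885 mcg/mL
Rate = 1914 mcg/hr ÷ 12.73885 mcg/mL = 150.249 mL/hr
Volume infused so far = 150.249 mL/hr × 0.6 hr = 90.1494 mL
Volume remaining = 157 − 90.1494 = 66.8506 mL
New rate:
Dose = 0.11 mcg/kg/min × 110 kg = 12.1 mcg/min
12.1 mcg/min × 60 min/hr = 726 mcg/hr
Rate = 726 mcg/hr ÷ 12.73885 mcg/mL = 56.991 mL/hr
Time remaining = 66.8506 mL ÷ 56.991 mL/hr = 1.173003 hr

1.2 hours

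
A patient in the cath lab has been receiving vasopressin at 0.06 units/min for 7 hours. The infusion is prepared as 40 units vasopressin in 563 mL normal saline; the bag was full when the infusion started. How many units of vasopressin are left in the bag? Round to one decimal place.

14.8 units

0.06 units/min × 60 min/hr = 3.6 units/hr
Concentration = 40 units ÷ 563 mL = 0.07104796 units/mL
Rate = 3.6 units/hr ÷ 0.07104796 units/mL = 50.67 mL/hr
Volume infused = 50.67 mL/hr × 7 hr = 354.69 mL
Volume remaining = 563 − 354.69 = 208.31 mL
Drug remaining = 208.31 mL × 0.07104796 units/mL = 14.8 units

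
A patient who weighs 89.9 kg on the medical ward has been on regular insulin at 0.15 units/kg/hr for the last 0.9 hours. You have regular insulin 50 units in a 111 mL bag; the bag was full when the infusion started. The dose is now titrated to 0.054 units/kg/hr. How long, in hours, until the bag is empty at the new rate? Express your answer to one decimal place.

7.8 hours

Initial rate:
Dose = 0.15 units/kg/hr × 89.9 kg = 13.485 units/hr
Concentration = 50 units ÷ 111 mL = 0.4504505 units/mL
Rate = 13.485 units/hr ÷ 0.4504505 units/mL = 29.9367 mL/hr
Volume infused so far = 29.9367 mL/hr × 0.9 hr = 26.94303 mL
Volume remaining = 111 − 26.94303 = 84.05697 mL
New rate:
Dose = 0.054 units/kg/hr × 89.9 kg = 4.8546 units/hr
Rate = 4.8546 units/hr ÷ 0.4504505 units/mL = 10.77721 mL/hr
Time remaining = 84.05697 mL ÷ 10.77721 mL/hr = 7.79951 hr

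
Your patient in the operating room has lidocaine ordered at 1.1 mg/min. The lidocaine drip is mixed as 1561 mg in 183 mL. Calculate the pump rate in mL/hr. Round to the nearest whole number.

1.1 mg/min × 60 min/hr = 66 mg/hr
Concentration = 1561 mg ÷ 183 mL = 8.530055 mg/mL
Rate = 66 mg/hr ÷ 8.530055 mg/mL = 7.737348 mL/hr

8 mL/hr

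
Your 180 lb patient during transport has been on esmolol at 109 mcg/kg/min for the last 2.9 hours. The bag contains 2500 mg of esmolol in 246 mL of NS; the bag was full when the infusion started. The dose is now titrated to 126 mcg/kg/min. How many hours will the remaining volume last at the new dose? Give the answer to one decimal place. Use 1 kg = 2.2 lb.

1.5 hours

Initial rate:
Weight = 180 lb ÷ 2.2 lb/kg = 81.81818 kg
Dose = 109 mcg/kg/min × 81.81818 kg = 8918.182 mcg/min
8918.182 mcg/min × 60 min/hr = 535090.9 mcg/hr
Concentration = 2500 mg ÷ 246 mL = 10.1626 mg/mL = 10162.6 mcg/mL
Rate = 535090.9 mcg/hr ÷ 10162.6 mcg/mL = 52.65295 mL/hr
Volume infused so far = 52.65295 mL/hr × 2.9 hr = 152.6935 mL
Volume remaining = 246 − 152.6935 = 93.30646 mL
New rate:
Dose = 126 mcg/kg/min × 81.81818 kg = 10309.09 mcg/min
10309.09 mcg/min × 60 min/hr = 618545.5 mcg/hr
Rate = 618545.5 mcg/hr ÷ 10162.6 mcg/mL = 60.86487 mL/hr
Time remaining = 93.30646 mL ÷ 60.86487 mL/hr = 1.53301 hr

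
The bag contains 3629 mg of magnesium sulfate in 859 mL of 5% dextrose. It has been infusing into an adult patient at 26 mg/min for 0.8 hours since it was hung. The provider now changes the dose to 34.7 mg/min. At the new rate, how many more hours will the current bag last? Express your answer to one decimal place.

Initial rate:
26 mg/min × 60 min/hr = 1560 mg/hr
Concentration = 3629 mg ÷ 859 mL = 4.22468 mg/mL
Rate = 1560 mg/hr ÷ 4.22468 mg/mL = 369.2587 mL/hr
Volume infused so far = 369.2587 mL/hr × 0.8 hr = 295.407 mL
Volume remaining = 859 − 295.407 = 563.593 mL
New rate:
34.7 mg/min × 60 min/hr = 2082 mg/hr
Rate = 2082 mg/hr ÷ 4.22468 mg/mL = 492.8184 mL/hr
Time remaining = 563.593 mL ÷ 492.8184 mL/hr = 1.143612 hr

1.1 hours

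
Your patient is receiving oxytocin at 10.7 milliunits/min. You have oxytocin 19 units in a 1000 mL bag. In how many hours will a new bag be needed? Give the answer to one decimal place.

29.6 hours

10.7 milliunits/min × 60 min/hr = 642 milliunits/hr
Concentration = 19 units ÷ 1000 mL = 0.019 units/mL = 19 milliunits/mL
Rate = 642 milliunits/hr ÷ 19 milliunits/mL = 33.78947 mL/hr
Duration = 1000 mL ÷ 33.78947 mL/hr = 29.59502 hr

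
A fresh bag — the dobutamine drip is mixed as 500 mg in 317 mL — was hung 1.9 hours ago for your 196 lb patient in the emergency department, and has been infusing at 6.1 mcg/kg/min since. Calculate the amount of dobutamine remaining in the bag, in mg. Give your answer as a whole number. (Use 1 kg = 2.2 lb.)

438 mg

Weight = 196 lb ÷ 2.2 lb/kg = 89.09091 kg
Dose = 6.1 mcg/kg/min × 89.09091 kg = 543.4545 mcg/min
543.4545 mcg/min × 60 min/hr = 32607.27 mcg/hr
Concentration = 500 mg ÷ 317 mL = 1.577287 mg/mL = 1577.287 mcg/mL
Rate = 32607.27 mcg/hr ÷ 1577.287 mcg/mL = 20.67301 mL/hr
Volume infused = 20.67301 mL/hr × 1.9 hr = 39.27872 mL
Volume remaining = 317 − 39.27872 = 277.7213 mL
Drug remaining = 277.7213 mL × 1577.287 mcg/mL = 438046.2 mcg = 438.0462 mg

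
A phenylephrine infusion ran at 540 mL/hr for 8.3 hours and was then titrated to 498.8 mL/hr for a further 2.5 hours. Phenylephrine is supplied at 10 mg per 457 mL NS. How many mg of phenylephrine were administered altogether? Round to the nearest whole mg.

125 mg

Concentration = 10 mg ÷ 457 mL = 0.02188184 mg/mL
Stage 1: 540 mL/hr × 8.3 hr = 4482 mL → 4482 mL × 0.02188184 mg/mL = 98.0744 mg
Stage 2: 498.8 mL/hr × 2.5 hr = 1247 mL → 1247 mL × 0.02188184 mg/mL = 27.28665 mg
Total = 98.0744 + 27.28665 = 125.3611 mg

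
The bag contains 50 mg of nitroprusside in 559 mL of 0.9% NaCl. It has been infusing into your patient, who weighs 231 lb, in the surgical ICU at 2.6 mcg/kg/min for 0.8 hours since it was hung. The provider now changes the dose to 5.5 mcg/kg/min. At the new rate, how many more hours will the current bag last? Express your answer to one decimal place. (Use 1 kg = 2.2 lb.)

Initial rate:
Weight = 231 lb ÷ 2.2 lb/kg = 105 kg
Dose = 2.6 mcg/kg/min × 105 kg = 273 mcg/min
273 mcg/min × 60 min/hr = 16380 mcg/hr
Concentration = 50 mg ÷ 559 mL = 0.08944544 mg/mL = 89.44544 mcg/mL
Rate = 16380 mcg/hr ÷ 89.44544 mcg/mL = 183.1284 mL/hr
Volume infused so far = 183.1284 mL/hr × 0.8 hr = 146.5027 mL
Volume remaining = 559 − 146.5027 = 412.4973 mL
New rate:
Dose = 5.5 mcg/kg/min × 105 kg = 577.5 mcg/min
577.5 mcg/min × 60 min/hr = 34650 mcg/hr
Rate = 34650 mcg/hr ÷ 89.44544 mcg/mL = 387.387 mL/hr
Time remaining = 412.4973 mL ÷ 387.387 mL/hr = 1.06482 hr

1.1 hours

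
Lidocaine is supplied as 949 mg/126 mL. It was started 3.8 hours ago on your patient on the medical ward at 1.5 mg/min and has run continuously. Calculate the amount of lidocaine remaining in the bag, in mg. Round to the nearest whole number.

607 mg

1.5 mg/min × 60 min/hr = 90 mg/hr
Concentration = 949 mg ÷ 126 mL = 7.531746 mg/mL
Rate = 90 mg/hr ÷ 7.531746 mg/mL = 11.94942 mL/hr
Volume infused = 11.94942 mL/hr × 3.8 hr = 45.4078 mL
Volume remaining = 126 − 45.4078 = 80.5922 mL
Drug remaining = 80.5922 mL × 7.531746 mg/mL = 607 mg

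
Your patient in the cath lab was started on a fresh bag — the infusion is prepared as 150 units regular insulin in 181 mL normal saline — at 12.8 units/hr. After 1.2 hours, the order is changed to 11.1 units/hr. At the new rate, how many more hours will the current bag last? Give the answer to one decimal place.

12.1 hours

Initial rate:
Concentration = 150 units ÷ 181 mL = 0.8287293 units/mL
Rate = 12.8 units/hr ÷ 0.8287293 units/mL = 15.44533 mL/hr
Volume infused so far = 15.44533 mL/hr × 1.2 hr = 18.5344 mL
Volume remaining = 181 − 18.5344 = 162.4656 mL
New rate:
Rate = 11.1 units/hr ÷ 0.8287293 units/mL = 13.394 mL/hr
Time remaining = 162.4656 mL ÷ 13.394 mL/hr = 12.12973 hr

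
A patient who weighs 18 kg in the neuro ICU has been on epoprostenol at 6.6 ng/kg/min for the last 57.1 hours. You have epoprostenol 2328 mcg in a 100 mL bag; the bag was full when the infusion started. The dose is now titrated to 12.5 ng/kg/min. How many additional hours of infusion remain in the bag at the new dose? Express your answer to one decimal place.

Initial rate:
Dose = 6.6 ng/kg/min × 18 kg = 118.8 ng/min
118.8 ng/min × 60 min/hr = 7128 ng/hr
Concentration = 2328 mcg ÷ 100 mL = 23.28 mcg/mL = 23280 ng/mL
Rate = 7128 ng/hr ÷ 23280 ng/mL = 0.3061856 mL/hr
Volume infused so far = 0.3061856 mL/hr × 57.1 hr = 17.4832 mL
Volume remaining = 100 − 17.4832 = 82.5168 mL
New rate:
Dose = 12.5 ng/kg/min × 18 kg = 225 ng/min
225 ng/min × 60 min/hr = 13500 ng/hr
Rate = 13500 ng/hr ÷ 23280 ng/mL = 0.5798969 mL/hr
Time remaining = 82.5168 mL ÷ 0.5798969 mL/hr = 142.2956 hr

142.3 hours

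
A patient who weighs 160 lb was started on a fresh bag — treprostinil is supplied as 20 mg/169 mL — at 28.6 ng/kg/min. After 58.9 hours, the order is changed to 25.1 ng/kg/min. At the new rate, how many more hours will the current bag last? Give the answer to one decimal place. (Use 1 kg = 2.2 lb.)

115.5 hours

Initial rate:
Weight = 160 lb ÷ 2.2 lb/kg = 72.72727 kg
Dose = 28.6 ng/kg/min × 72.72727 kg = 2080 ng/min
2080 ng/min × 60 min/hr = 124800 ng/hr
Concentration = 20 mg ÷ 169 mL = 0.1183432 mg/mL = 118343.2 ng/mL
Rate = 124800 ng/hr ÷ 118343.2 ng/mL = 1.05456 mL/hr
Volume infused so far = 1.05456 mL/hr × 58.9 hr = 62.11358 mL
Volume remaining = 169 − 62.11358 = 106.8864 mL
New rate:
Dose = 25.1 ng/kg/min × 72.72727 kg = 1825.455 ng/min
1825.455 ng/min × 60 min/hr = 109527.3 ng/hr
Rate = 109527.3 ng/hr ÷ 118343.2 ng/mL = 0.9255055 mL/hr
Time remaining = 106.8864 mL ÷ 0.9255055 mL/hr = 115.4898 hr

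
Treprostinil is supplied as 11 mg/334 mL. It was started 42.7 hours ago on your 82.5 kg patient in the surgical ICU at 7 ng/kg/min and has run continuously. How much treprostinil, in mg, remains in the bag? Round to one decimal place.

Dose = 7 ng/kg/min × 82.5 kg = 577.5 ng/min
577.5 ng/min × 60 min/hr = 34650 ng/hr
Concentration = 11 mg ÷ 334 mL = 0.03293413 mg/mL = 32934.13 ng/mL
Rate = 34650 ng/hr ÷ 32934.13 ng/mL = 1.0521 mL/hr
Volume infused = 1.0521 mL/hr × 42.7 hr = 44.92467 mL
Volume remaining = 334 − 44.92467 = 289.0753 mL
Drug remaining = 289.0753 mL × 32934.13 ng/mL = 9520445 ng = 9.520445 mg

9.5 mg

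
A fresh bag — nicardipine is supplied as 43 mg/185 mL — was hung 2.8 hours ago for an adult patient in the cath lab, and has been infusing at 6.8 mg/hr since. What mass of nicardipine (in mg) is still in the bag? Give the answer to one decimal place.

24.0 mg

Concentration = 43 mg ÷ 185 mL = 0.2324324 mg/mL
Rate = 6.8 mg/hr ÷ 0.2324324 mg/mL = 29.25581 mL/hr
Volume infused = 29.25581 mL/hr × 2.8 hr = 81.91628 mL
Volume remaining = 185 − 81.91628 = 103.0837 mL
Drug remaining = 103.0837 mL × 0.2324324 mg/mL = 23.96 mg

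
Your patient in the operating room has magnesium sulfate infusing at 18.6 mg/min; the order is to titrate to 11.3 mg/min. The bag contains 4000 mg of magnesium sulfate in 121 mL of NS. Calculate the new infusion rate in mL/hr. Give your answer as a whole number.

11.3 mg/min × 60 min/hr = 678 mg/hr
Concentration = 4000 mg ÷ 121 mL = 33.05785 mg/mL
Rate = 678 mg/hr ÷ 33.05785 mg/mL = 20.5095 mL/hr

21 mL/hr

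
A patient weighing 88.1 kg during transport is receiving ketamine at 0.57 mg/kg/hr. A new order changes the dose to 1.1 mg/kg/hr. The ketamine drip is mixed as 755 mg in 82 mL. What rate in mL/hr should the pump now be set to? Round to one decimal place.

Dose = 1.1 mg/kg/hr × 88.1 kg = 96.91 mg/hr
Concentration = 755 mg ÷ 82 mL = 9.207317 mg/mL
Rate = 96.91 mg/hr ÷ 9.207317 mg/mL = 10.52532 mL/hr

10.5 mL/hr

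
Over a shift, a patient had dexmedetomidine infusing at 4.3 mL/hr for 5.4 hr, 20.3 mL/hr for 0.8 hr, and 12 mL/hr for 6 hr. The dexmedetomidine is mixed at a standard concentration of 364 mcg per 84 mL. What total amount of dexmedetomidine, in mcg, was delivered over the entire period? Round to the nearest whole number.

483 mcg

Concentration = 364 mcg ÷ 84 mL = 4.333333 mcg/mL
Stage 1: 4.3 mL/hr × 5.4 hr = 23.22 mL → 23.22 mL × 4.333333 mcg/mL = 100.62 mcg
Stage 2: 20.3 mL/hr × 0.8 hr = 16.24 mL → 16.24 mL × 4.333333 mcg/mL = 70.37333 mcg
Stage 3: 12 mL/hr × 6 hr = 72 mL → 72 mL × 4.333333 mcg/mL = 312 mcg
Total = 100.62 + 70.37333 + 312 = 482.9933 mcg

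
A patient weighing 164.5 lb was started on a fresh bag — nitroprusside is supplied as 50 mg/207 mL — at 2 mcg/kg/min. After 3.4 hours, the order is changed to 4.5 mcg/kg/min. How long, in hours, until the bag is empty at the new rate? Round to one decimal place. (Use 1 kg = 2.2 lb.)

Initial rate:
Weight = 164.5 lb ÷ 2.2 lb/kg = 74.77273 kg
Dose = 2 mcg/kg/min × 74.77273 kg = 149.5455 mcg/min
149.5455 mcg/min × 60 min/hr = 8972.727 mcg/hr
Concentration = 50 mg ÷ 207 mL = 0.2415459 mg/mL = 241.5459 mcg/mL
Rate = 8972.727 mcg/hr ÷ 241.5459 mcg/mL = 37.14709 mL/hr
Volume infused so far = 37.14709 mL/hr × 3.4 hr = 126.3001 mL
Volume remaining = 207 − 126.3001 = 80.69989 mL
New rate:
Dose = 4.5 mcg/kg/min × 74.77273 kg = 336.4773 mcg/min
336.4773 mcg/min × 60 min/hr = 20188.64 mcg/hr
Rate = 20188.64 mcg/hr ÷ 241.5459 mcg/mL = 83.58095 mL/hr
Time remaining = 80.69989 mL ÷ 83.58095 mL/hr = 0.9655297 hr

1.0 hours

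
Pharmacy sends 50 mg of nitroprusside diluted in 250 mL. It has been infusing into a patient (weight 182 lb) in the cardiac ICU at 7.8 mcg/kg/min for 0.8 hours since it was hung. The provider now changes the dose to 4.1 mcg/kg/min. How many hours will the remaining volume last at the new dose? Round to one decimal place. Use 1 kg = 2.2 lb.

Initial rate:
Weight = 182 lb ÷ 2.2 lb/kg = 82.72727 kg
Dose = 7.8 mcg/kg/min × 82.72727 kg = 645.2727 mcg/min
645.2727 mcg/min × 60 min/hr = 38716.36 mcg/hr
Concentration = 50 mg ÷ 250 mL = 0.2 mg/mL = 200 mcg/mL
Rate = 38716.36 mcg/hr ÷ 200 mcg/mL = 193.5818 mL/hr
Volume infused so far = 193.5818 mL/hr × 0.8 hr = 154.8655 mL
Volume remaining = 250 − 154.8655 = 95.13455 mL
New rate:
Dose = 4.1 mcg/kg/min × 82.72727 kg = 339.1818 mcg/min
339.1818 mcg/min × 60 min/hr = 20350.91 mcg/hr
Rate = 20350.91 mcg/hr ÷ 200 mcg/mL = 101.7545 mL/hr
Time remaining = 95.13455 mL ÷ 101.7545 mL/hr = 0.9349415 hr

0.9 hours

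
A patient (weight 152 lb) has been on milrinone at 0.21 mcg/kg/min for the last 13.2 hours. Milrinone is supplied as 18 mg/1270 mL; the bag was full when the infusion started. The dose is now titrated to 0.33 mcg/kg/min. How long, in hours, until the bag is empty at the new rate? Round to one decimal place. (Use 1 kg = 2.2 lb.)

4.8 hours

Initial rate:
Weight = 152 lb ÷ 2.2 lb/kg = 69.09091 kg
Dose = 0.21 mcg/kg/min × 69.09091 kg = 14.50909 mcg/min
14.50909 mcg/min × 60 min/hr = 870.5455 mcg/hr
Concentration = 18 mg ÷ 1270 mL = 0.01417323 mg/mL = 14.17323 mcg/mL
Rate = 870.5455 mcg/hr ÷ 14.17323 mcg/mL = 61.42182 mL/hr
Volume infused so far = 61.42182 mL/hr × 13.2 hr = 810.768 mL
Volume remaining = 1270 − 810.768 = 459.232 mL
New rate:
Dose = 0.33 mcg/kg/min × 69.09091 kg = 22.8 mcg/min
22.8 mcg/min × 60 min/hr = 1368 mcg/hr
Rate = 1368 mcg/hr ÷ 14.17323 mcg/mL = 96.52 mL/hr
Time remaining = 459.232 mL ÷ 96.52 mL/hr = 4.757895 hr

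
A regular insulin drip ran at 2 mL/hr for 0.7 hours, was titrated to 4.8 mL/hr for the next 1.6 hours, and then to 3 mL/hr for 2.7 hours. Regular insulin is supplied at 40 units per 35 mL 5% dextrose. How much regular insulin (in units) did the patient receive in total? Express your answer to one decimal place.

Concentration = 40 units ÷ 35 mL = 1.142857 units/mL
Stage 1: 2 mL/hr × 0.7 hr = 1.4 mL → 1.4 mL × 1.142857 units/mL = 1.6 units
Stage 2: 4.8 mL/hr × 1.6 hr = 7.68 mL → 7.68 mL × 1.142857 units/mL = 8.777143 units
Stage 3: 3 mL/hr × 2.7 hr = 8.1 mL → 8.1 mL × 1.142857 units/mL = 9.257143 units
Total = 1.6 + 8.777143 + 9.257143 = 19.63429 units

19.6 units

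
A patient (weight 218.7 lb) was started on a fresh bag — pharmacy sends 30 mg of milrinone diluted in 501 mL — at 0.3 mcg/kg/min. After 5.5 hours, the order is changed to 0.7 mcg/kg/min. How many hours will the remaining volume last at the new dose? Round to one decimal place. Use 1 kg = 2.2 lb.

4.8 hours

Initial rate:
Weight = 218.7 lb ÷ 2.2 lb/kg = 99.40909 kg
Dose = 0.3 mcg/kg/min × 99.40909 kg = 29.82273 mcg/min
29.82273 mcg/min × 60 min/hr = 1789.364 mcg/hr
Concentration = 30 mg ÷ 501 mL = 0.05988024 mg/mL = 59.88024 mcg/mL
Rate = 1789.364 mcg/hr ÷ 59.88024 mcg/mL = 29.88237 mL/hr
Volume infused so far = 29.88237 mL/hr × 5.5 hr = 164.353 mL
Volume remaining = 501 − 164.353 = 336.647 mL
New rate:
Dose = 0.7 mcg/kg/min × 99.40909 kg = 69.58636 mcg/min
69.58636 mcg/min × 60 min/hr = 4175.182 mcg/hr
Rate = 4175.182 mcg/hr ÷ 59.88024 mcg/mL = 69.72554 mL/hr
Time remaining = 336.647 mL ÷ 69.72554 mL/hr = 4.828173 hr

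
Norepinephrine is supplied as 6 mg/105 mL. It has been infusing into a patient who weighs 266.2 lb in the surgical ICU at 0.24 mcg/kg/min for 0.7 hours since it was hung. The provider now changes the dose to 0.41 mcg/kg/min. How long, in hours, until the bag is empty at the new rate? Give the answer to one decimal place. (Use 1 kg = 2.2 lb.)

1.6 hours

Initial rate:
Weight = 266.2 lb ÷ 2.2 lb/kg = 121 kg
Dose = 0.24 mcg/kg/min × 121 kg = 29.04 mcg/min
29.04 mcg/min × 60 min/hr = 1742.4 mcg/hr
Concentration = 6 mg ÷ 105 mL = 0.05714286 mg/mL = 57.14286 mcg/mL
Rate = 1742.4 mcg/hr ÷ 57.14286 mcg/mL = 30.492 mL/hr
Volume infused so far = 30.492 mL/hr × 0.7 hr = 21.3444 mL
Volume remaining = 105 − 21.3444 = 83.6556 mL
New rate:
Dose = 0.41 mcg/kg/min × 121 kg = 49.61 mcg/min
49.61 mcg/min × 60 min/hr = 2976.6 mcg/hr
Rate = 2976.6 mcg/hr ÷ 57.14286 mcg/mL = 52.0905 mL/hr
Time remaining = 83.6556 mL ÷ 52.0905 mL/hr = 1.605967 hr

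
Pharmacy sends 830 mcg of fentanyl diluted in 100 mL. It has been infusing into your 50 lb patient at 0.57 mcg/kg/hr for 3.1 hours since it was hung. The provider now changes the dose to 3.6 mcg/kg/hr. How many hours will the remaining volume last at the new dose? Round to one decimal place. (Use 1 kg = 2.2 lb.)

9.7 hours

Initial rate:
Weight = 50 lb ÷ 2.2 lb/kg = 22.72727 kg
Dose = 0.57 mcg/kg/hr × 22.72727 kg = 12.95455 mcg/hr
Concentration = 830 mcg ÷ 100 mL = 8.3 mcg/mL
Rate = 12.95455 mcg/hr ÷ 8.3 mcg/mL = 1.560789 mL/hr
Volume infused so far = 1.560789 mL/hr × 3.1 hr = 4.838445 mL
Volume remaining = 100 − 4.838445 = 95.16156 mL
New rate:
Dose = 3.6 mcg/kg/hr × 22.72727 kg = 81.81818 mcg/hr
Rate = 81.81818 mcg/hr ÷ 8.3 mcg/mL = 9.857612 mL/hr
Time remaining = 95.16156 mL ÷ 9.857612 mL/hr = 9.653611 hr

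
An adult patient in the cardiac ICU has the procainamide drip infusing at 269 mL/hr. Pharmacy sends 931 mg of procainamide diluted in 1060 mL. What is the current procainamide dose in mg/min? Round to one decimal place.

3.9 mg/min

Concentration = 931 mg ÷ 1060 mL = 0.8783019 mg/mL
Drug rate = 269 mL/hr × 0.8783019 mg/mL = 236.2632 mg/hr
236.2632 mg/hr ÷ 60 min/hr = 3.93772 mg/min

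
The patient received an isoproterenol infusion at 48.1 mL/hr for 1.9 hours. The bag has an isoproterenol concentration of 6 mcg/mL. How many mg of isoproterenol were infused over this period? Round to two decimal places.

Drug rate = 48.1 mL/hr × 6 mcg/mL = 288.6 mcg/hr
Total = 288.6 mcg/hr × 1.9 hr = 548.34 mcg = 0.54834 mg

0.55 mg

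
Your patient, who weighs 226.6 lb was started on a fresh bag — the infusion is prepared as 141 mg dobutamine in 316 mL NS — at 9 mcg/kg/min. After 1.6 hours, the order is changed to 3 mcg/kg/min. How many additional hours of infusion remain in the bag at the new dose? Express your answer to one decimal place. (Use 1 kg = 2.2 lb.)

2.8 hours

Initial rate:
Weight = 226.6 lb ÷ 2.2 lb/kg = 103 kg
Dose = 9 mcg/kg/min × 103 kg = 927 mcg/min
927 mcg/min × 60 min/hr = 55620 mcg/hr
Concentration = 141 mg ÷ 316 mL = 0.4462025 mg/mL = 446.2025 mcg/mL
Rate = 55620 mcg/hr ÷ 446.2025 mcg/mL = 124.6519 mL/hr
Volume infused so far = 124.6519 mL/hr × 1.6 hr = 199.4431 mL
Volume remaining = 316 − 199.4431 = 116.5569 mL
New rate:
Dose = 3 mcg/kg/min × 103 kg = 309 mcg/min
309 mcg/min × 60 min/hr = 18540 mcg/hr
Rate = 18540 mcg/hr ÷ 446.2025 mcg/mL = 41.55064 mL/hr
Time remaining = 116.5569 mL ÷ 41.55064 mL/hr = 2.805178 hr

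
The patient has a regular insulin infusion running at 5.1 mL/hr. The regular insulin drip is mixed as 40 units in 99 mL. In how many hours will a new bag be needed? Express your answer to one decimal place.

Duration = 99 mL ÷ 5.1 mL/hr = 19.41176 hr

19.4 hours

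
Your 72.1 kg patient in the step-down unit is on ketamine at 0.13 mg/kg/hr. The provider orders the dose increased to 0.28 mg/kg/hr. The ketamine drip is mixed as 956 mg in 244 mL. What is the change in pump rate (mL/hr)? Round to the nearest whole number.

3 mL/hr

At the current dose:
Dose = 0.13 mg/kg/hr × 72.1 kg = 9.373 mg/hr
Concentration = 956 mg ÷ 244 mL = 3.918033 mg/mL
Rate = 9.373 mg/hr ÷ 3.918033 mg/mL = 2.392272 mL/hr
At the new dose:
Dose = 0.28 mg/kg/hr × 72.1 kg = 20.188 mg/hr
Rate = 20.188 mg/hr ÷ 3.918033 mg/mL = 5.152586 mL/hr
Change = 5.152586 − 2.392272 = 2.760314 mL/hr → 2.760314 mL/hr increase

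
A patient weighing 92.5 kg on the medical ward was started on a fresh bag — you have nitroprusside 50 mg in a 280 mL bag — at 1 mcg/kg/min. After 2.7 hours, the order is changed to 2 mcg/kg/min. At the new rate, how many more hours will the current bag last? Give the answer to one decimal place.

3.2 hours

Initial rate:
Dose = 1 mcg/kg/min × 92.5 kg = 92.5 mcg/min
92.5 mcg/min × 60 min/hr = 5550 mcg/hr
Concentration = 50 mg ÷ 280 mL = 0.1785714 mg/mL = 178.5714 mcg/mL
Rate = 5550 mcg/hr ÷ 178.5714 mcg/mL = 31.08 mL/hr
Volume infused so far = 31.08 mL/hr × 2.7 hr = 83.916 mL
Volume remaining = 280 − 83.916 = 196.084 mL
New rate:
Dose = 2 mcg/kg/min × 92.5 kg = 185 mcg/min
185 mcg/min × 60 min/hr = 11100 mcg/hr
Rate = 11100 mcg/hr ÷ 178.5714 mcg/mL = 62.16 mL/hr
Time remaining = 196.084 mL ÷ 62.16 mL/hr = 3.154505 hr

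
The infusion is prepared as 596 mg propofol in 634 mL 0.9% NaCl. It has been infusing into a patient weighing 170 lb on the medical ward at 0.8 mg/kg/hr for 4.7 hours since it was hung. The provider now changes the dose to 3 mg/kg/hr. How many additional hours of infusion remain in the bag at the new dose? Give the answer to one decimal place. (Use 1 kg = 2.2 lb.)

Initial rate:
Weight = 170 lb ÷ 2.2 lb/kg = 77.27273 kg
Dose = 0.8 mg/kg/hr × 77.27273 kg = 61.81818 mg/hr
Concentration = 596 mg ÷ 634 mL = 0.9400631 mg/mL
Rate = 61.81818 mg/hr ÷ 0.9400631 mg/mL = 65.75961 mL/hr
Volume infused so far = 65.75961 mL/hr × 4.7 hr = 309.0702 mL
Volume remaining = 634 − 309.0702 = 324.9298 mL
New rate:
Dose = 3 mg/kg/hr × 77.27273 kg = 231.8182 mg/hr
Rate = 231.8182 mg/hr ÷ 0.9400631 mg/mL = 246.5985 mL/hr
Time remaining = 324.9298 mL ÷ 246.5985 mL/hr = 1.317647 hr

1.3 hours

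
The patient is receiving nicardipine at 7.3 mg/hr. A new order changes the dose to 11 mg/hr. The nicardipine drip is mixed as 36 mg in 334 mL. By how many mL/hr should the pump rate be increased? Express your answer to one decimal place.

34.3 mL/hr

At the current dose:
Concentration = 36 mg ÷ 334 mL = 0.1077844 mg/mL
Rate = 7.3 mg/hr ÷ 0.1077844 mg/mL = 67.72778 mL/hr
At the new dose:
Rate = 11 mg/hr ÷ 0.1077844 mg/mL = 102.0556 mL/hr
Change = 102.0556 − 67.72778 = 34.32778 mL/hr → 34.32778 mL/hr increase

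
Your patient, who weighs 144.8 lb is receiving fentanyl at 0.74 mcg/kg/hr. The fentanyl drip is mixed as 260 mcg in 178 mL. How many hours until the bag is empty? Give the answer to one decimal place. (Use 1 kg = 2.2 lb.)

5.3 hours

Weight = 144.8 lb ÷ 2.2 lb/kg = 65.81818 kg
Dose = 0.74 mcg/kg/hr × 65.81818 kg = 48.70545 mcg/hr
Concentration = 260 mcg ÷ 178 mL = 1.460674 mcg/mL
Rate = 48.70545 mcg/hr ÷ 1.460674 mcg/mL = 33.3445 mL/hr
Duration = 178 mL ÷ 33.3445 mL/hr = 5.338211 hr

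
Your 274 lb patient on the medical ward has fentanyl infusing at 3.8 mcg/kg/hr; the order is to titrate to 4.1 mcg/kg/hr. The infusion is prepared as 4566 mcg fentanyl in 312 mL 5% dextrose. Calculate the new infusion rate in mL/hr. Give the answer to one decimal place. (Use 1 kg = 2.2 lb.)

Weight = 274 lb ÷ 2.2 lb/kg = 124.5455 kg
Dose = 4.1 mcg/kg/hr × 124.5455 kg = 510.6364 mcg/hr
Concentration = 4566 mcg ÷ 312 mL = 14.63462 mcg/mL
Rate = 510.6364 mcg/hr ÷ 14.63462 mcg/mL = 34.89237 mL/hr

34.9 mL/hr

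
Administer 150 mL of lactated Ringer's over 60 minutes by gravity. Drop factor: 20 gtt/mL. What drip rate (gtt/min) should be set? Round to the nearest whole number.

150 mL ÷ (60 min) = 2.5 mL/min
2.5 mL/min × 20 gtt/mL = 50 gtt/min

50 gtt/min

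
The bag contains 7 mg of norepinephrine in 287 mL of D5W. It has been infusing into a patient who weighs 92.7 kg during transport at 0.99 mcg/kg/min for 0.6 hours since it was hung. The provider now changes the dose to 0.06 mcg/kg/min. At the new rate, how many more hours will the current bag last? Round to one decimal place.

Initial rate:
Dose = 0.99 mcg/kg/min × 92.7 kg = 91.773 mcg/min
91.773 mcg/min × 60 min/hr = 5506.38 mcg/hr
Concentration = 7 mg ÷ 287 mL = 0.02439024 mg/mL = 24.39024 mcg/mL
Rate = 5506.38 mcg/hr ÷ 24.39024 mcg/mL = 225.7616 mL/hr
Volume infused so far = 225.7616 mL/hr × 0.6 hr = 135.4569 mL
Volume remaining = 287 − 135.4569 = 151.5431 mL
New rate:
Dose = 0.06 mcg/kg/min × 92.7 kg = 5.562 mcg/min
5.562 mcg/min × 60 min/hr = 333.72 mcg/hr
Rate = 333.72 mcg/hr ÷ 24.39024 mcg/mL = 13.68252 mL/hr
Time remaining = 151.5431 mL ÷ 13.68252 mL/hr = 11.07567 hr

11.1 hours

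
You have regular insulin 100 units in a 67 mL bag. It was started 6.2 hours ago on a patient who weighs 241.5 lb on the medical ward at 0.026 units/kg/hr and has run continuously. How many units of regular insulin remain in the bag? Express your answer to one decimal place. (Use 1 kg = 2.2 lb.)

82.3 units

Weight = 241.5 lb ÷ 2.2 lb/kg = 109.7727 kg
Dose = 0.026 units/kg/hr × 109.7727 kg = 2.854091 units/hr
Concentration = 100 units ÷ 67 mL = 1.492537 units/mL
Rate = 2.854091 units/hr ÷ 1.492537 units/mL = 1.912241 mL/hr
Volume infused = 1.912241 mL/hr × 6.2 hr = 11.85589 mL
Volume remaining = 67 − 11.85589 = 55.14411 mL
Drug remaining = 55.14411 mL × 1.492537 units/mL = 82.30464 units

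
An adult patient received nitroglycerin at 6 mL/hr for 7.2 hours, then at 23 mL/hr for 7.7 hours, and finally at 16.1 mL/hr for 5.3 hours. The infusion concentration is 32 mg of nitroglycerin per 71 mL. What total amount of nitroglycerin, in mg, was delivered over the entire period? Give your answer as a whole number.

138 mg

Concentration = 32 mg ÷ 71 mL = 0.4507042 mg/mL
Stage 1: 6 mL/hr × 7.2 hr = 43.2 mL → 43.2 mL × 0.4507042 mg/mL = 19.47042 mg
Stage 2: 23 mL/hr × 7.7 hr = 177.1 mL → 177.1 mL × 0.4507042 mg/mL = 79.81972 mg
Stage 3: 16.1 mL/hr × 5.3 hr = 85.33 mL → 85.33 mL × 0.4507042 mg/mL = 38.45859 mg
Total = 19.47042 + 79.81972 + 38.45859 = 137.7487 mg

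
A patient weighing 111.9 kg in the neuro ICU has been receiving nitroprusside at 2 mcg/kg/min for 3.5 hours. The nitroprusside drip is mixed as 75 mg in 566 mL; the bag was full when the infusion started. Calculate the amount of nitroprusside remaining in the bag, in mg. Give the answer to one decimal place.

28.0 mg

Dose = 2 mcg/kg/min × 111.9 kg = 223.8 mcg/min
223.8 mcg/min × 60 min/hr = 13428 mcg/hr
Concentration = 75 mg ÷ 566 mL = 0.1325088 mg/mL = 132.5088 mcg/mL
Rate = 13428 mcg/hr ÷ 132.5088 mcg/mL = 101.3366 mL/hr
Volume infused = 101.3366 mL/hr × 3.5 hr = 354.6782 mL
Volume remaining = 566 − 354.6782 = 211.3218 mL
Drug remaining = 211.3218 mL × 132.5088 mcg/mL = 28002 mcg = 28.002 mg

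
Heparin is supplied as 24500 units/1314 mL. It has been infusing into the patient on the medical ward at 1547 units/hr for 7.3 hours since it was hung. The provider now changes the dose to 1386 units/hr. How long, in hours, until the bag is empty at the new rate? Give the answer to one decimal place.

Initial rate:
Concentration = 24500 units ÷ 1314 mL = 18.64536 units/mL
Rate = 1547 units/hr ÷ 18.64536 units/mL = 82.96971 mL/hr
Volume infused so far = 82.96971 mL/hr × 7.3 hr = 605.6789 mL
Volume remaining = 1314 − 605.6789 = 708.3211 mL
New rate:
Rate = 1386 units/hr ÷ 18.64536 units/mL = 74.33486 mL/hr
Time remaining = 708.3211 mL ÷ 74.33486 mL/hr = 9.528788 hr

9.5 hours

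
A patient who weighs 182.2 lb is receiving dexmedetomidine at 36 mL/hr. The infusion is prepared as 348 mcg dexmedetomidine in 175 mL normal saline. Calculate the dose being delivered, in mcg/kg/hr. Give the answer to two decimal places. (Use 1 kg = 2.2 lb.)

0.86 mcg/kg/hr

Weight = 182.2 lb ÷ 2.2 lb/kg = 82.81818 kg
Concentration = 348 mcg ÷ 175 mL = 1.988571 mcg/mL
Drug rate = 36 mL/hr × 1.988571 mcg/mL = 71.58857 mcg/hr
71.58857 mcg/hr ÷ 82.81818 kg = 0.8644065 mcg/kg/hr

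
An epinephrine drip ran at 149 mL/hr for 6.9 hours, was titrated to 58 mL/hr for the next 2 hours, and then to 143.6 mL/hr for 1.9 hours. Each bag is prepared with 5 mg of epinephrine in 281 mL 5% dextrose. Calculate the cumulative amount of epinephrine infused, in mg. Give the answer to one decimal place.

Concentration = 5 mg ÷ 281 mL = 0.01779359 mg/mL
Stage 1: 149 mL/hr × 6.9 hr = 1028.1 mL → 1028.1 mL × 0.01779359 mg/mL = 18.29359 mg
Stage 2: 58 mL/hr × 2 hr = 116 mL → 116 mL × 0.01779359 mg/mL = 2.064057 mg
Stage 3: 143.6 mL/hr × 1.9 hr = 272.84 mL → 272.84 mL × 0.01779359 mg/mL = 4.854804 mg
Total = 18.29359 + 2.064057 + 4.854804 = 25.21246 mg

25.2 mg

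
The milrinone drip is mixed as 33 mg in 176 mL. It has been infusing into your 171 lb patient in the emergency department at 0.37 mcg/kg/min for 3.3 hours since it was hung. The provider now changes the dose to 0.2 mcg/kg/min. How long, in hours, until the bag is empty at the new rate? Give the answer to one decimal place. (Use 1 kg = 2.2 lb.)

Initial rate:
Weight = 171 lb ÷ 2.2 lb/kg = 77.72727 kg
Dose = 0.37 mcg/kg/min × 77.72727 kg = 28.75909 mcg/min
28.75909 mcg/min × 60 min/hr = 1725.545 mcg/hr
Concentration = 33 mg ÷ 176 mL = 0.1875 mg/mL = 187.5 mcg/mL
Rate = 1725.545 mcg/hr ÷ 187.5 mcg/mL = 9.202909 mL/hr
Volume infused so far = 9.202909 mL/hr × 3.3 hr = 30.3696 mL
Volume remaining = 176 − 30.3696 = 145.6304 mL
New rate:
Dose = 0.2 mcg/kg/min × 77.72727 kg = 15.54545 mcg/min
15.54545 mcg/min × 60 min/hr = 932.7273 mcg/hr
Rate = 932.7273 mcg/hr ÷ 187.5 mcg/mL = 4.974545 mL/hr
Time remaining = 145.6304 mL ÷ 4.974545 mL/hr = 29.27512 hr

29.3 hours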